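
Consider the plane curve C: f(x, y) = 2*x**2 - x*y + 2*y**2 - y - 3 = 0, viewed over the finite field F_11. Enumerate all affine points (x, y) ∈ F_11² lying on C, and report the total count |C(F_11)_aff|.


Affine F_11-points: {(0, 7), (0, 10), (1, 3), (1, 9), (5, 4), (5, 10), (6, 3), (6, 6), (8, 4), (8, 6), (9, 7), (9, 9)}; count = 12.

For each of the 121 pairs (x, y) ∈ F_11², evaluate f(x, y) mod 11. Record the zeros.
  x = 0: [0↦8, 1↦9, 2↦3, 3↦1, 4↦3, 5↦9, 6↦8, 7↦0, 8↦7, 9↦7, 10↦0]  zeros at y ∈ {7, 10}
  x = 1: [0↦10, 1↦10, 2↦3, 3↦0, 4↦1, 5↦6, 6↦4, 7↦6, 8↦1, 9↦0, 10↦3]  zeros at y ∈ {3, 9}
  x = 2: [0↦5, 1↦4, 2↦7, 3↦3, 4↦3, 5↦7, 6↦4, 7↦5, 8↦10, 9↦8, 10↦10]  zeros at y ∈ ∅
  x = 3: [0↦4, 1↦2, 2↦4, 3↦10, 4↦9, 5↦1, 6↦8, 7↦8, 8↦1, 9↦9, 10↦10]  zeros at y ∈ ∅
  x = 4: [0↦7, 1↦4, 2↦5, 3↦10, 4↦8, 5↦10, 6↦5, 7↦4, 8↦7, 9↦3, 10↦3]  zeros at y ∈ ∅
  x = 5: [0↦3, 1↦10, 2↦10, 3↦3, 4↦0, 5↦1, 6↦6, 7↦4, 8↦6, 9↦1, 10↦0]  zeros at y ∈ {4, 10}
  x = 6: [0↦3, 1↦9, 2↦8, 3↦0, 4↦7, 5↦7, 6↦0, 7↦8, 8↦9, 9↦3, 10↦1]  zeros at y ∈ {3, 6}
  x = 7: [0↦7, 1↦1, 2↦10, 3↦1, 4↦7, 5↦6, 6↦9, 7↦5, 8↦5, 9↦9, 10↦6]  zeros at y ∈ ∅
  x = 8: [0↦4, 1↦8, 2↦5, 3↦6, 4↦0, 5↦9, 6↦0, 7↦6, 8↦5, 9↦8, 10↦4]  zeros at y ∈ {4, 6}
  x = 9: [0↦5, 1↦8, 2↦4, 3↦4, 4↦8, 5↦5, 6↦6, 7↦0, 8↦9, 9↦0, 10↦6]  zeros at y ∈ {7, 9}
  x = 10: [0↦10, 1↦1, 2↦7, 3↦6, 4↦9, 5↦5, 6↦5, 7↦9, 8↦6, 9↦7, 10↦1]  zeros at y ∈ ∅
Collecting zeros: affine points = {(0, 7), (0, 10), (1, 3), (1, 9), (5, 4), (5, 10), (6, 3), (6, 6), (8, 4), (8, 6), (9, 7), (9, 9)}.
Total count |C(F_11)_aff| = 12.


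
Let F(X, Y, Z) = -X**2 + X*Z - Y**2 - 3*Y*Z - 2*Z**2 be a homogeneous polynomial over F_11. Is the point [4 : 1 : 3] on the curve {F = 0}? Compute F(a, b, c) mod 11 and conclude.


F(4,1,3) ≡ 1 (mod 11); P is NOT on the curve.

Evaluate F(4, 1, 3) term-by-term (mod 11).
  -X**2 ↦ -1·16·1·1 = -16
  X*Z ↦ 1·4·1·3 = 12
  -Y**2 ↦ -1·1·1·1 = -1
  -3*Y*Z ↦ -3·1·1·3 = -9
  -2*Z**2 ↦ -2·1·1·9 = -18
Sum: F(4, 1, 3) = (-16) + (12) + (-1) + (-9) + (-18) = -32.
Reducing mod 11: -32 ≡ 1 (mod 11).
Since F(a, b, c) ≡ 1 ≠ 0 (mod 11), P does NOT lie on the curve.


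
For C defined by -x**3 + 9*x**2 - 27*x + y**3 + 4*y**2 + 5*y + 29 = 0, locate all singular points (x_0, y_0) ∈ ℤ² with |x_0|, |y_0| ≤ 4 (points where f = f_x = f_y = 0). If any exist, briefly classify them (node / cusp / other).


Singular points: {(3, -1)}; classification: cusp.

Compute partial derivatives:
  f_x = -3*x**2 + 18*x - 27.
  f_y = 3*y**2 + 8*y + 5.
Scan x_0 ∈ {−4, ..., 4}. For each x_0, f_y(x_0, y) is a polynomial in y; find its integer roots y ∈ {−4, ..., 4}, then test f_x and f at those candidates.
  x = -4: f_y(-4, y) = 3*y**2 + 8*y + 5; vanishes at y ∈ {-1}. (-4, -1): f_x = -147 ≠ 0.
  x = -3: f_y(-3, y) = 3*y**2 + 8*y + 5; vanishes at y ∈ {-1}. (-3, -1): f_x = -108 ≠ 0.
  x = -2: f_y(-2, y) = 3*y**2 + 8*y + 5; vanishes at y ∈ {-1}. (-2, -1): f_x = -75 ≠ 0.
  x = -1: f_y(-1, y) = 3*y**2 + 8*y + 5; vanishes at y ∈ {-1}. (-1, -1): f_x = -48 ≠ 0.
  x = 0: f_y(0, y) = 3*y**2 + 8*y + 5; vanishes at y ∈ {-1}. (0, -1): f_x = -27 ≠ 0.
  x = 1: f_y(1, y) = 3*y**2 + 8*y + 5; vanishes at y ∈ {-1}. (1, -1): f_x = -12 ≠ 0.
  x = 2: f_y(2, y) = 3*y**2 + 8*y + 5; vanishes at y ∈ {-1}. (2, -1): f_x = -3 ≠ 0.
  x = 3: f_y(3, y) = 3*y**2 + 8*y + 5; vanishes at y ∈ {-1}. (3, -1): f_x = 0, f = 0 — SINGULAR.
  x = 4: f_y(4, y) = 3*y**2 + 8*y + 5; vanishes at y ∈ {-1}. (4, -1): f_x = -3 ≠ 0.
Only singular point on the grid: (3, -1).
Classify: substitute x = 3 + u, y = -1 + v and expand: f = -u**3 + v**3 + v**2.
No constant or linear terms (consistent with a singular point). Quadratic part: v**2. Cubic part: -u**3 + v**3.
The quadratic part v**2 is a perfect square, so there is a single (double) tangent line v = 0, i.e. y = -1. Restricting the cubic part to that line (v = 0) leaves -u**3 ≠ 0, so f is not divisible by v and the branch is v² ≈ u**3 to lowest order — this is a cusp.
Classification: cusp.


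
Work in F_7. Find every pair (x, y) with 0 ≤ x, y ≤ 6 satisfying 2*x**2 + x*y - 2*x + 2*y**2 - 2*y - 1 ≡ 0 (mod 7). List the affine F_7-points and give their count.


Affine F_7-points: {(1, 1), (1, 3), (2, 3), (2, 4), (3, 1), (3, 2), (4, 2), (4, 4)}; count = 8.

For each of the 49 pairs (x, y) ∈ F_7², evaluate f(x, y) mod 7. Record the zeros.
  x = 0: [0↦6, 1↦6, 2↦3, 3↦4, 4↦2, 5↦4, 6↦3]  zeros at y ∈ ∅
  x = 1: [0↦6, 1↦0, 2↦5, 3↦0, 4↦6, 5↦2, 6↦2]  zeros at y ∈ {1, 3}
  x = 2: [0↦3, 1↦5, 2↦4, 3↦0, 4↦0, 5↦4, 6↦5]  zeros at y ∈ {3, 4}
  x = 3: [0↦4, 1↦0, 2↦0, 3↦4, 4↦5, 5↦3, 6↦5]  zeros at y ∈ {1, 2}
  x = 4: [0↦2, 1↦6, 2↦0, 3↦5, 4↦0, 5↦6, 6↦2]  zeros at y ∈ {2, 4}
  x = 5: [0↦4, 1↦2, 2↦4, 3↦3, 4↦6, 5↦6, 6↦3]  zeros at y ∈ ∅
  x = 6: [0↦3, 1↦2, 2↦5, 3↦5, 4↦2, 5↦3, 6↦1]  zeros at y ∈ ∅
Collecting zeros: affine points = {(1, 1), (1, 3), (2, 3), (2, 4), (3, 1), (3, 2), (4, 2), (4, 4)}.
Total count |C(F_7)_aff| = 8.


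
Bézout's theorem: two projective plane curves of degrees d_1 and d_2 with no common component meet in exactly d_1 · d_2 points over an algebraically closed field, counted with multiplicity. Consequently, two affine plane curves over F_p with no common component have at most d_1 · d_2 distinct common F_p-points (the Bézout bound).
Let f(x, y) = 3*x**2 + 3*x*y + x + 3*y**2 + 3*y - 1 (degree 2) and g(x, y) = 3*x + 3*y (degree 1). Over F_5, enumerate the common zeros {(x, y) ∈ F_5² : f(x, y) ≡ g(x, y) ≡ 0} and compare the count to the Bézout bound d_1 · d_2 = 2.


Common zeros: {(1, 4), (3, 2)}; count = 2; Bézout bound = 2.

deg(f) = 2, deg(g) = 1, so Bézout bound = 2.
Scan x ∈ F_5. For each x, list the y ∈ F_5 with f(x, y) ≡ 0 and those with g(x, y) ≡ 0 (mod 5); the common zeros in that column are the intersection.
  x = 0: f ≡ 0 at y ∈ {1, 3}; g ≡ 0 at y ∈ {0}; common: ∅.
  x = 1: f ≡ 0 at y ∈ {4}; g ≡ 0 at y ∈ {4}; common: {4}.
  x = 2: f ≡ 0 at y ∈ {1}; g ≡ 0 at y ∈ {3}; common: ∅.
  x = 3: f ≡ 0 at y ∈ {2, 4}; g ≡ 0 at y ∈ {2}; common: {2}.
  x = 4: f ≡ 0 at y ∈ ∅; g ≡ 0 at y ∈ {1}; common: ∅.
Collecting: common zeros = {(1, 4), (3, 2)}, so the count is 2.
Comparison with the Bézout bound: 2 ≤ 2 = deg(f)·deg(g), as expected for curves with no common component (the bound is attained).


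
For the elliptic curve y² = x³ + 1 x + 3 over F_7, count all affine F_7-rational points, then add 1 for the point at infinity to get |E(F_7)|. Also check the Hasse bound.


Affine points = {(4, 1), (4, 6), (5, 0), (6, 1), (6, 6)}; affine count = 5; |E(F_7)| = 6.

Discriminant check: Δ ∝ 4a³ + 27b² = 4·1³ + 27·3² = 4·1 + 27·9 ≡ 2 (mod 7). Nonzero ⇒ E is nonsingular.
For each x ∈ F_7, compute rhs = x³ + 1·x + 3 mod 7, then count y ∈ F_7 with y² ≡ rhs.
  x = 0: rhs = 3, matching y values: none (0 points).
  x = 1: rhs = 5, matching y values: none (0 points).
  x = 2: rhs = 6, matching y values: none (0 points).
  x = 3: rhs = 5, matching y values: none (0 points).
  x = 4: rhs = 1, matching y values: 1, 6 (2 points).
  x = 5: rhs = 0, matching y values: 0 (1 points).
  x = 6: rhs = 1, matching y values: 1, 6 (2 points).
Total affine count: 5.
Full point count |E(F_7)| = 5 + 1 = 6.
Hasse bound: |6 − (7+1)| = |-2| = 2 ≤ 2√7 ≈ 5.2915 ✓.


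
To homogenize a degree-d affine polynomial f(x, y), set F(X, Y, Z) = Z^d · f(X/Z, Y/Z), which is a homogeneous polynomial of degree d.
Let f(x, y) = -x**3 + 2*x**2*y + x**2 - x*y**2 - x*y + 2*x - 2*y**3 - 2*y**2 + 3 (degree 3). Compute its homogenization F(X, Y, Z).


F(X, Y, Z) = -X**3 + 2*X**2*Y + X**2*Z - X*Y**2 - X*Y*Z + 2*X*Z**2 - 2*Y**3 - 2*Y**2*Z + 3*Z**3

deg(f) = 3.
Substitute x = X/Z, y = Y/Z into f, then multiply by Z^3.
  monomial -1·x^3·y^0 ↦ -1·X^3·Y^0·Z^0.
  monomial 2·x^2·y^1 ↦ 2·X^2·Y^1·Z^0.
  monomial 1·x^2·y^0 ↦ 1·X^2·Y^0·Z^1.
  monomial -1·x^1·y^2 ↦ -1·X^1·Y^2·Z^0.
  monomial -1·x^1·y^1 ↦ -1·X^1·Y^1·Z^1.
  monomial 2·x^1·y^0 ↦ 2·X^1·Y^0·Z^2.
  monomial -2·x^0·y^3 ↦ -2·X^0·Y^3·Z^0.
  monomial -2·x^0·y^2 ↦ -2·X^0·Y^2·Z^1.
  monomial 3·x^0·y^0 ↦ 3·X^0·Y^0·Z^3.
Collecting: F(X, Y, Z) = -X**3 + 2*X**2*Y + X**2*Z - X*Y**2 - X*Y*Z + 2*X*Z**2 - 2*Y**3 - 2*Y**2*Z + 3*Z**3.


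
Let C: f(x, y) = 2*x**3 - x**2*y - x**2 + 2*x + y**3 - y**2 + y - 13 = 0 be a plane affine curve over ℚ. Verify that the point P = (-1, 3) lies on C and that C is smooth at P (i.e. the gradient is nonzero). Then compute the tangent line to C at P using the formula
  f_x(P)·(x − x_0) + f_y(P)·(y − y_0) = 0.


Tangent line at P: 16*x + 21*y - 47 = 0.

Step 1: f(-1, 3) = 0, so P lies on C.
Step 2: partial derivatives
  f_x(x, y) = 6*x**2 - 2*x*y - 2*x + 2, f_y(x, y) = -x**2 + 3*y**2 - 2*y + 1.
  f_x(P) = 16, f_y(P) = 21 (gradient nonzero, so P is smooth).
Step 3: tangent line at P: 16·(x − -1) + 21·(y − 3) = 0.
Expanding: 16*x + 21*y - 47 = 0.


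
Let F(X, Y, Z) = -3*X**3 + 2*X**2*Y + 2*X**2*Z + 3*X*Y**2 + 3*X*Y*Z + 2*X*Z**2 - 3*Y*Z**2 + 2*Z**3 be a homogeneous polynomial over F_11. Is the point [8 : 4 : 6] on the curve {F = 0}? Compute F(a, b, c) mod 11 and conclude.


F(8,4,6) ≡ 4 (mod 11); P is NOT on the curve.

Evaluate F(8, 4, 6) term-by-term (mod 11).
  -3*X**3 ↦ -3·512·1·1 = -1536
  2*X**2*Y ↦ 2·64·4·1 = 512
  2*X**2*Z ↦ 2·64·1·6 = 768
  3*X*Y**2 ↦ 3·8·16·1 = 384
  3*X*Y*Z ↦ 3·8·4·6 = 576
  2*X*Z**2 ↦ 2·8·1·36 = 576
  -3*Y*Z**2 ↦ -3·1·4·36 = -432
  2*Z**3 ↦ 2·1·1·216 = 432
Sum: F(8, 4, 6) = (-1536) + (512) + (768) + (384) + (576) + (576) + (-432) + (432) = 1280.
Reducing mod 11: 1280 ≡ 4 (mod 11).
Since F(a, b, c) ≡ 4 ≠ 0 (mod 11), P does NOT lie on the curve.


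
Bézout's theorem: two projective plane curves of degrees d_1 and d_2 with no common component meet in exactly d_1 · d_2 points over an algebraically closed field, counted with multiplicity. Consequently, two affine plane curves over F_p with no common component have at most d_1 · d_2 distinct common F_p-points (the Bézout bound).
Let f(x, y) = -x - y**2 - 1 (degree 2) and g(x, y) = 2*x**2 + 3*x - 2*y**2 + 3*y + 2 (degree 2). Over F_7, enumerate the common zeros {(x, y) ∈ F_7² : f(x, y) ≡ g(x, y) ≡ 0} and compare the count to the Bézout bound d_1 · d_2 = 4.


Common zeros: {(2, 2)}; count = 1; Bézout bound = 4.

deg(f) = 2, deg(g) = 2, so Bézout bound = 4.
Scan x ∈ F_7. For each x, list the y ∈ F_7 with f(x, y) ≡ 0 and those with g(x, y) ≡ 0 (mod 7); the common zeros in that column are the intersection.
  x = 0: f ≡ 0 at y ∈ ∅; g ≡ 0 at y ∈ {2, 3}; common: ∅.
  x = 1: f ≡ 0 at y ∈ ∅; g ≡ 0 at y ∈ {0, 5}; common: ∅.
  x = 2: f ≡ 0 at y ∈ {2, 5}; g ≡ 0 at y ∈ {2, 3}; common: {2}.
  x = 3: f ≡ 0 at y ∈ ∅; g ≡ 0 at y ∈ ∅; common: ∅.
  x = 4: f ≡ 0 at y ∈ {3, 4}; g ≡ 0 at y ∈ ∅; common: ∅.
  x = 5: f ≡ 0 at y ∈ {1, 6}; g ≡ 0 at y ∈ ∅; common: ∅.
  x = 6: f ≡ 0 at y ∈ {0}; g ≡ 0 at y ∈ ∅; common: ∅.
Collecting: common zeros = {(2, 2)}, so the count is 1.
Comparison with the Bézout bound: 1 ≤ 4 = deg(f)·deg(g), as expected for curves with no common component (the affine F_7-count falls short of the bound because intersections may lie at infinity, over extension fields, or carry multiplicity).


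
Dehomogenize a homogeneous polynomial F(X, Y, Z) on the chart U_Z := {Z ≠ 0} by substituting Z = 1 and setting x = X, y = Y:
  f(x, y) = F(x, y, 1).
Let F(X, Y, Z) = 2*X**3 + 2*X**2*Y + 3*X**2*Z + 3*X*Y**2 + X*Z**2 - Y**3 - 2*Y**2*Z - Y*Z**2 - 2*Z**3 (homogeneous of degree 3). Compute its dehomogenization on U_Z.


f(x, y) = 2*x**3 + 2*x**2*y + 3*x**2 + 3*x*y**2 + x - y**3 - 2*y**2 - y - 2

On U_Z we set Z = 1. Each monomial c·X^i·Y^j·Z^k in F becomes c·x^i·y^j·1^k = c·x^i·y^j.
Substituting Z = 1: F(X, Y, 1) = 2*x**3 + 2*x**2*y + 3*x**2 + 3*x*y**2 + x - y**3 - 2*y**2 - y - 2.
Note: deg(f) ≤ deg(F) = 3; strict inequality happens when F is divisible by Z (lost terms).


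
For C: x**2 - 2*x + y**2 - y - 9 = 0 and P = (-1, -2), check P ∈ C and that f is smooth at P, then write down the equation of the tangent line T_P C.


Tangent line at P: -4*x - 5*y - 14 = 0.

Step 1: f(-1, -2) = 0, so P lies on C.
Step 2: partial derivatives
  f_x(x, y) = 2*x - 2, f_y(x, y) = 2*y - 1.
  f_x(P) = -4, f_y(P) = -5 (gradient nonzero, so P is smooth).
Step 3: tangent line at P: -4·(x − -1) + -5·(y − -2) = 0.
Expanding: -4*x - 5*y - 14 = 0.


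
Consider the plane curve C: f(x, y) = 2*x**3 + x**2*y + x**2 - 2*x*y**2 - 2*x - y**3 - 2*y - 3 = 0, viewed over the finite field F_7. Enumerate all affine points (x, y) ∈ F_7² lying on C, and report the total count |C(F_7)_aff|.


Affine F_7-points: {(0, 6), (1, 5), (2, 2), (3, 6), (4, 0), (4, 6), (6, 3)}; count = 7.

For each of the 49 pairs (x, y) ∈ F_7², evaluate f(x, y) mod 7. Record the zeros.
  x = 0: [0↦4, 1↦1, 2↦6, 3↦6, 4↦2, 5↦2, 6↦0]  zeros at y ∈ {6}
  x = 1: [0↦5, 1↦1, 2↦1, 3↦6, 4↦3, 5↦0, 6↦5]  zeros at y ∈ {5}
  x = 2: [0↦6, 1↦3, 2↦0, 3↦5, 4↦5, 5↦1, 6↦1]  zeros at y ∈ {2}
  x = 3: [0↦5, 1↦5, 2↦1, 3↦1, 4↦6, 5↦3, 6↦0]  zeros at y ∈ {6}
  x = 4: [0↦0, 1↦5, 2↦2, 3↦6, 4↦4, 5↦4, 6↦0]  zeros at y ∈ {0, 6}
  x = 5: [0↦3, 1↦1, 2↦1, 3↦4, 4↦4, 5↦2, 6↦6]  zeros at y ∈ ∅
  x = 6: [0↦5, 1↦5, 2↦3, 3↦0, 4↦4, 5↦2, 6↦2]  zeros at y ∈ {3}
Collecting zeros: affine points = {(0, 6), (1, 5), (2, 2), (3, 6), (4, 0), (4, 6), (6, 3)}.
Total count |C(F_7)_aff| = 7.


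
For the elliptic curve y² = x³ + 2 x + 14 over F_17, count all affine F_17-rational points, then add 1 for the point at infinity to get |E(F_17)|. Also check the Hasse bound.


Affine points = {(1, 0), (2, 3), (2, 14), (3, 8), (3, 9), (4, 1), (4, 16), (5, 8), (5, 9), (6, 2), (6, 15), (8, 7), (8, 10), (9, 8), (9, 9), (12, 7), (12, 10), (14, 7), (14, 10), (15, 6), (15, 11)}; affine count = 21; |E(F_17)| = 22.

Discriminant check: Δ ∝ 4a³ + 27b² = 4·2³ + 27·14² = 4·8 + 27·196 ≡ 3 (mod 17). Nonzero ⇒ E is nonsingular.
For each x ∈ F_17, compute rhs = x³ + 2·x + 14 mod 17, then count y ∈ F_17 with y² ≡ rhs.
  x = 0: rhs = 14, matching y values: none (0 points).
  x = 1: rhs = 0, matching y values: 0 (1 points).
  x = 2: rhs = 9, matching y values: 3, 14 (2 points).
  x = 3: rhs = 13, matching y values: 8, 9 (2 points).
  x = 4: rhs = 1, matching y values: 1, 16 (2 points).
  x = 5: rhs = 13, matching y values: 8, 9 (2 points).
  x = 6: rhs = 4, matching y values: 2, 15 (2 points).
  x = 7: rhs = 14, matching y values: none (0 points).
  x = 8: rhs = 15, matching y values: 7, 10 (2 points).
  x = 9: rhs = 13, matching y values: 8, 9 (2 points).
  x = 10: rhs = 14, matching y values: none (0 points).
  x = 11: rhs = 7, matching y values: none (0 points).
  x = 12: rhs = 15, matching y values: 7, 10 (2 points).
  x = 13: rhs = 10, matching y values: none (0 points).
  x = 14: rhs = 15, matching y values: 7, 10 (2 points).
  x = 15: rhs = 2, matching y values: 6, 11 (2 points).
  x = 16: rhs = 11, matching y values: none (0 points).
Total affine count: 21.
Full point count |E(F_17)| = 21 + 1 = 22.
Hasse bound: |22 − (17+1)| = |4| = 4 ≤ 2√17 ≈ 8.2462 ✓.


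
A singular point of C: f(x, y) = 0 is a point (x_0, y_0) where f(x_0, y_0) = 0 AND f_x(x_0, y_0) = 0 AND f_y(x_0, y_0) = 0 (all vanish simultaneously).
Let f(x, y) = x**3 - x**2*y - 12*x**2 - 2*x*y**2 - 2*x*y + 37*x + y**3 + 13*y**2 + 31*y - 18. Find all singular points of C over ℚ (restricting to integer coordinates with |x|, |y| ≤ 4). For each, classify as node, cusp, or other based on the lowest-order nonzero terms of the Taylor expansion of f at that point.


Singular points: {(3, -2)}; classification: node.

Compute partial derivatives:
  f_x = 3*x**2 - 2*x*y - 24*x - 2*y**2 - 2*y + 37.
  f_y = -x**2 - 4*x*y - 2*x + 3*y**2 + 26*y + 31.
Scan x_0 ∈ {−4, ..., 4}. For each x_0, f_y(x_0, y) is a polynomial in y; find its integer roots y ∈ {−4, ..., 4}, then test f_x and f at those candidates.
  x = -4: f_y(-4, y) = 3*y**2 + 42*y + 23; no integer root y with |y| ≤ 4.
  x = -3: f_y(-3, y) = 3*y**2 + 38*y + 28; no integer root y with |y| ≤ 4.
  x = -2: f_y(-2, y) = 3*y**2 + 34*y + 31; vanishes at y ∈ {-1}. (-2, -1): f_x = 93 ≠ 0.
  x = -1: f_y(-1, y) = 3*y**2 + 30*y + 32; no integer root y with |y| ≤ 4.
  x = 0: f_y(0, y) = 3*y**2 + 26*y + 31; no integer root y with |y| ≤ 4.
  x = 1: f_y(1, y) = 3*y**2 + 22*y + 28; no integer root y with |y| ≤ 4.
  x = 2: f_y(2, y) = 3*y**2 + 18*y + 23; no integer root y with |y| ≤ 4.
  x = 3: f_y(3, y) = 3*y**2 + 14*y + 16; vanishes at y ∈ {-2}. (3, -2): f_x = 0, f = 0 — SINGULAR.
  x = 4: f_y(4, y) = 3*y**2 + 10*y + 7; vanishes at y ∈ {-1}. (4, -1): f_x = -3 ≠ 0.
Only singular point on the grid: (3, -2).
Classify: substitute x = 3 + u, y = -2 + v and expand: f = u**3 - u**2*v - u**2 - 2*u*v**2 + v**3 + v**2.
No constant or linear terms (consistent with a singular point). Quadratic part: -u**2 + v**2. Cubic part: u**3 - u**2*v - 2*u*v**2 + v**3.
The quadratic part v**2 - u**2 = (v − u)(v + u) splits into two distinct linear factors, so there are two distinct tangent lines y − -2 = ±(x − 3) — this is a node (ordinary double point).
Classification: node.


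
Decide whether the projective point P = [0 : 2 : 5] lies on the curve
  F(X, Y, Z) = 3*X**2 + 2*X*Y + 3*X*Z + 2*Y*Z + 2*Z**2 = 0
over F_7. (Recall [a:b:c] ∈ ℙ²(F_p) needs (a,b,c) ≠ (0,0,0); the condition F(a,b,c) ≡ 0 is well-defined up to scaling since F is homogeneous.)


F(0,2,5) ≡ 0 (mod 7); P is on the curve.

Evaluate F(0, 2, 5) term-by-term (mod 7).
  3*X**2 ↦ 3·0·1·1 = 0
  2*X*Y ↦ 2·0·2·1 = 0
  3*X*Z ↦ 3·0·1·5 = 0
  2*Y*Z ↦ 2·1·2·5 = 20
  2*Z**2 ↦ 2·1·1·25 = 50
Sum: F(0, 2, 5) = (0) + (0) + (0) + (20) + (50) = 70.
Reducing mod 7: 70 ≡ 0 (mod 7).
Since F(a, b, c) ≡ 0 (mod 7), P lies on the curve.


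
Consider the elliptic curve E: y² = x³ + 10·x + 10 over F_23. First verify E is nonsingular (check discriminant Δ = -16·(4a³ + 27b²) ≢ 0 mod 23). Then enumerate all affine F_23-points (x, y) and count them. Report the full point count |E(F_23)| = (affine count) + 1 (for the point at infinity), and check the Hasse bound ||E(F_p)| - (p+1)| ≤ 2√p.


Affine points = {(5, 1), (5, 22), (7, 3), (7, 20), (8, 2), (8, 21), (9, 1), (9, 22), (10, 11), (10, 12), (11, 5), (11, 18), (12, 8), (12, 15), (15, 4), (15, 19)}; affine count = 16; |E(F_23)| = 17.

Discriminant check: Δ ∝ 4a³ + 27b² = 4·10³ + 27·10² = 4·1000 + 27·100 ≡ 7 (mod 23). Nonzero ⇒ E is nonsingular.
For each x ∈ F_23, compute rhs = x³ + 10·x + 10 mod 23, then count y ∈ F_23 with y² ≡ rhs.
  x = 0: rhs = 10, matching y values: none (0 points).
  x = 1: rhs = 21, matching y values: none (0 points).
  x = 2: rhs = 15, matching y values: none (0 points).
  x = 3: rhs = 21, matching y values: none (0 points).
  x = 4: rhs = 22, matching y values: none (0 points).
  x = 5: rhs = 1, matching y values: 1, 22 (2 points).
  x = 6: rhs = 10, matching y values: none (0 points).
  x = 7: rhs = 9, matching y values: 3, 20 (2 points).
  x = 8: rhs = 4, matching y values: 2, 21 (2 points).
  x = 9: rhs = 1, matching y values: 1, 22 (2 points).
  x = 10: rhs = 6, matching y values: 11, 12 (2 points).
  x = 11: rhs = 2, matching y values: 5, 18 (2 points).
  x = 12: rhs = 18, matching y values: 8, 15 (2 points).
  x = 13: rhs = 14, matching y values: none (0 points).
  x = 14: rhs = 19, matching y values: none (0 points).
  x = 15: rhs = 16, matching y values: 4, 19 (2 points).
  x = 16: rhs = 11, matching y values: none (0 points).
  x = 17: rhs = 10, matching y values: none (0 points).
  x = 18: rhs = 19, matching y values: none (0 points).
  x = 19: rhs = 21, matching y values: none (0 points).
  x = 20: rhs = 22, matching y values: none (0 points).
  x = 21: rhs = 5, matching y values: none (0 points).
  x = 22: rhs = 22, matching y values: none (0 points).
Total affine count: 16.
Full point count |E(F_23)| = 16 + 1 = 17.
Hasse bound: |17 − (23+1)| = |-7| = 7 ≤ 2√23 ≈ 9.5917 ✓.


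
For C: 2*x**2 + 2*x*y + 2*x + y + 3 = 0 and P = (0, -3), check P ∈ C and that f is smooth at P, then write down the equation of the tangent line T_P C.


Tangent line at P: -4*x + y + 3 = 0.

Step 1: f(0, -3) = 0, so P lies on C.
Step 2: partial derivatives
  f_x(x, y) = 4*x + 2*y + 2, f_y(x, y) = 2*x + 1.
  f_x(P) = -4, f_y(P) = 1 (gradient nonzero, so P is smooth).
Step 3: tangent line at P: -4·(x − 0) + 1·(y − -3) = 0.
Expanding: -4*x + y + 3 = 0.


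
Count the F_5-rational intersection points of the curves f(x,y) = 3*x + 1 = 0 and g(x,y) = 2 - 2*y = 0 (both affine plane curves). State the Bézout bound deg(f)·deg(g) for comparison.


Common zeros: {(3, 1)}; count = 1; Bézout bound = 1.

deg(f) = 1, deg(g) = 1, so Bézout bound = 1.
Scan x ∈ F_5. For each x, list the y ∈ F_5 with f(x, y) ≡ 0 and those with g(x, y) ≡ 0 (mod 5); the common zeros in that column are the intersection.
  x = 0: f ≡ 0 at y ∈ ∅; g ≡ 0 at y ∈ {1}; common: ∅.
  x = 1: f ≡ 0 at y ∈ ∅; g ≡ 0 at y ∈ {1}; common: ∅.
  x = 2: f ≡ 0 at y ∈ ∅; g ≡ 0 at y ∈ {1}; common: ∅.
  x = 3: f ≡ 0 at y ∈ {0, 1, 2, 3, 4}; g ≡ 0 at y ∈ {1}; common: {1}.
  x = 4: f ≡ 0 at y ∈ ∅; g ≡ 0 at y ∈ {1}; common: ∅.
Collecting: common zeros = {(3, 1)}, so the count is 1.
Comparison with the Bézout bound: 1 ≤ 1 = deg(f)·deg(g), as expected for curves with no common component (the bound is attained).


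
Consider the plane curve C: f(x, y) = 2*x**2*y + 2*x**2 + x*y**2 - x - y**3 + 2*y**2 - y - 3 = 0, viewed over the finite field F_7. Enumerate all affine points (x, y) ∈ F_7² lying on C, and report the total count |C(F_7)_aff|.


Affine F_7-points: {(1, 4), (5, 0), (6, 0)}; count = 3.

For each of the 49 pairs (x, y) ∈ F_7², evaluate f(x, y) mod 7. Record the zeros.
  x = 0: [0↦4, 1↦4, 2↦2, 3↦6, 4↦3, 5↦1, 6↦1]  zeros at y ∈ ∅
  x = 1: [0↦5, 1↦1, 2↦4, 3↦1, 4↦0, 5↦2, 6↦1]  zeros at y ∈ {4}
  x = 2: [0↦3, 1↦6, 2↦4, 3↦5, 4↦3, 5↦6, 6↦1]  zeros at y ∈ ∅
  x = 3: [0↦5, 1↦5, 2↦2, 3↦4, 4↦5, 5↦6, 6↦1]  zeros at y ∈ ∅
  x = 4: [0↦4, 1↦5, 2↦5, 3↦5, 4↦6, 5↦2, 6↦1]  zeros at y ∈ ∅
  x = 5: [0↦0, 1↦6, 2↦6, 3↦1, 4↦6, 5↦1, 6↦1]  zeros at y ∈ {0}
  x = 6: [0↦0, 1↦1, 2↦5, 3↦6, 4↦5, 5↦3, 6↦1]  zeros at y ∈ {0}
Collecting zeros: affine points = {(1, 4), (5, 0), (6, 0)}.
Total count |C(F_7)_aff| = 3.


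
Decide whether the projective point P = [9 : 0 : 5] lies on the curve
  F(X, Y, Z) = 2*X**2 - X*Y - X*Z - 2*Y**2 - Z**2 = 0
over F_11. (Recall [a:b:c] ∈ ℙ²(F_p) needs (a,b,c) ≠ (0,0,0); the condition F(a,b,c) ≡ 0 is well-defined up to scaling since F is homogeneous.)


F(9,0,5) ≡ 4 (mod 11); P is NOT on the curve.

Evaluate F(9, 0, 5) term-by-term (mod 11).
  2*X**2 ↦ 2·81·1·1 = 162
  -X*Y ↦ -1·9·0·1 = 0
  -X*Z ↦ -1·9·1·5 = -45
  -2*Y**2 ↦ -2·1·0·1 = 0
  -Z**2 ↦ -1·1·1·25 = -25
Sum: F(9, 0, 5) = (162) + (0) + (-45) + (0) + (-25) = 92.
Reducing mod 11: 92 ≡ 4 (mod 11).
Since F(a, b, c) ≡ 4 ≠ 0 (mod 11), P does NOT lie on the curve.


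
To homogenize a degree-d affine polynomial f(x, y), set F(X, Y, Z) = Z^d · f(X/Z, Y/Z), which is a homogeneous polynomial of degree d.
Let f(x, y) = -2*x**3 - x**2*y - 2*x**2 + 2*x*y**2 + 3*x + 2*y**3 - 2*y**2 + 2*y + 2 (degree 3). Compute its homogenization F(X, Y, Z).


F(X, Y, Z) = -2*X**3 - X**2*Y - 2*X**2*Z + 2*X*Y**2 + 3*X*Z**2 + 2*Y**3 - 2*Y**2*Z + 2*Y*Z**2 + 2*Z**3

deg(f) = 3.
Substitute x = X/Z, y = Y/Z into f, then multiply by Z^3.
  monomial -2·x^3·y^0 ↦ -2·X^3·Y^0·Z^0.
  monomial -1·x^2·y^1 ↦ -1·X^2·Y^1·Z^0.
  monomial -2·x^2·y^0 ↦ -2·X^2·Y^0·Z^1.
  monomial 2·x^1·y^2 ↦ 2·X^1·Y^2·Z^0.
  monomial 3·x^1·y^0 ↦ 3·X^1·Y^0·Z^2.
  monomial 2·x^0·y^3 ↦ 2·X^0·Y^3·Z^0.
  monomial -2·x^0·y^2 ↦ -2·X^0·Y^2·Z^1.
  monomial 2·x^0·y^1 ↦ 2·X^0·Y^1·Z^2.
  monomial 2·x^0·y^0 ↦ 2·X^0·Y^0·Z^3.
Collecting: F(X, Y, Z) = -2*X**3 - X**2*Y - 2*X**2*Z + 2*X*Y**2 + 3*X*Z**2 + 2*Y**3 - 2*Y**2*Z + 2*Y*Z**2 + 2*Z**3.


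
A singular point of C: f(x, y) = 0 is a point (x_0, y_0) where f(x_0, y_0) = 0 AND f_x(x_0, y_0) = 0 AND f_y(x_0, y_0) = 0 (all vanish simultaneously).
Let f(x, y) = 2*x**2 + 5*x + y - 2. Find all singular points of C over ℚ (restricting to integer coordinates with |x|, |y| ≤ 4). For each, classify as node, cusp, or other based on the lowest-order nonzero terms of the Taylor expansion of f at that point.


No singular points in the scanned grid; C is smooth there.

Compute partial derivatives:
  f_x = 4*x + 5.
  f_y = 1.
f_y = 1 is a nonzero constant, so f_y never vanishes: no point (x, y) can satisfy f = f_x = f_y = 0. In particular no (x, y) ∈ {−4, ..., 4}² is singular; the curve is smooth.


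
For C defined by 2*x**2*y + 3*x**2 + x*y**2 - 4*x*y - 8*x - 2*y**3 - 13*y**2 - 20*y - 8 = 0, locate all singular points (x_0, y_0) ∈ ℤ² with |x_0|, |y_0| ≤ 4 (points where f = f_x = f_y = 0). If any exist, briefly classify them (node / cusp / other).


Singular points: {(2, -2)}; classification: node.

Compute partial derivatives:
  f_x = 4*x*y + 6*x + y**2 - 4*y - 8.
  f_y = 2*x**2 + 2*x*y - 4*x - 6*y**2 - 26*y - 20.
Scan x_0 ∈ {−4, ..., 4}. For each x_0, f_y(x_0, y) is a polynomial in y; find its integer roots y ∈ {−4, ..., 4}, then test f_x and f at those candidates.
  x = -4: f_y(-4, y) = -6*y**2 - 34*y + 28; no integer root y with |y| ≤ 4.
  x = -3: f_y(-3, y) = -6*y**2 - 32*y + 10; no integer root y with |y| ≤ 4.
  x = -2: f_y(-2, y) = -6*y**2 - 30*y - 4; no integer root y with |y| ≤ 4.
  x = -1: f_y(-1, y) = -6*y**2 - 28*y - 14; no integer root y with |y| ≤ 4.
  x = 0: f_y(0, y) = -6*y**2 - 26*y - 20; vanishes at y ∈ {-1}. (0, -1): f_x = -3 ≠ 0.
  x = 1: f_y(1, y) = -6*y**2 - 24*y - 22; no integer root y with |y| ≤ 4.
  x = 2: f_y(2, y) = -6*y**2 - 22*y - 20; vanishes at y ∈ {-2}. (2, -2): f_x = 0, f = 0 — SINGULAR.
  x = 3: f_y(3, y) = -6*y**2 - 20*y - 14; vanishes at y ∈ {-1}. (3, -1): f_x = 3 ≠ 0.
  x = 4: f_y(4, y) = -6*y**2 - 18*y - 4; no integer root y with |y| ≤ 4.
Only singular point on the grid: (2, -2).
Classify: substitute x = 2 + u, y = -2 + v and expand: f = 2*u**2*v - u**2 + u*v**2 - 2*v**3 + v**2.
No constant or linear terms (consistent with a singular point). Quadratic part: -u**2 + v**2. Cubic part: 2*u**2*v + u*v**2 - 2*v**3.
The quadratic part v**2 - u**2 = (v − u)(v + u) splits into two distinct linear factors, so there are two distinct tangent lines y − -2 = ±(x − 2) — this is a node (ordinary double point).
Classification: node.


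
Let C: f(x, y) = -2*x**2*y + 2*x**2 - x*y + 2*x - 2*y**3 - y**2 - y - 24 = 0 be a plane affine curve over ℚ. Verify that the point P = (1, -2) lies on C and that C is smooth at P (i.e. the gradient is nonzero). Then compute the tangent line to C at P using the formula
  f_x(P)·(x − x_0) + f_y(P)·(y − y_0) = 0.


Tangent line at P: 16*x - 24*y - 64 = 0.

Step 1: f(1, -2) = 0, so P lies on C.
Step 2: partial derivatives
  f_x(x, y) = -4*x*y + 4*x - y + 2, f_y(x, y) = -2*x**2 - x - 6*y**2 - 2*y - 1.
  f_x(P) = 16, f_y(P) = -24 (gradient nonzero, so P is smooth).
Step 3: tangent line at P: 16·(x − 1) + -24·(y − -2) = 0.
Expanding: 16*x - 24*y - 64 = 0.


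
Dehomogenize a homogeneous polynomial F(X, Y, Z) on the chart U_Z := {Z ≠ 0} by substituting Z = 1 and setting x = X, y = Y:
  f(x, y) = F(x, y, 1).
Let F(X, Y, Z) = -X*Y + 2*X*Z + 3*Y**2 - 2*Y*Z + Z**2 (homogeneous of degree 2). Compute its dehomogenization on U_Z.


f(x, y) = -x*y + 2*x + 3*y**2 - 2*y + 1

On U_Z we set Z = 1. Each monomial c·X^i·Y^j·Z^k in F becomes c·x^i·y^j·1^k = c·x^i·y^j.
Substituting Z = 1: F(X, Y, 1) = -x*y + 2*x + 3*y**2 - 2*y + 1.
Note: deg(f) ≤ deg(F) = 2; strict inequality happens when F is divisible by Z (lost terms).


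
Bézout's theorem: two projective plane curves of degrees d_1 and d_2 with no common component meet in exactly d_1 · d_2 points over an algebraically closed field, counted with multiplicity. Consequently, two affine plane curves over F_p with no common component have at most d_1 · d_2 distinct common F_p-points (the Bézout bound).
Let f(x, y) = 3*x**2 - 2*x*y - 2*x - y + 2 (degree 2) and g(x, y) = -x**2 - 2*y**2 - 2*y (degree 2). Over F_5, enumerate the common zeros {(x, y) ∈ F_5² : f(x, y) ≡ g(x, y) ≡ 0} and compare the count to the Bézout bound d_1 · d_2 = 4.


Common zeros: {(1, 1), (4, 3)}; count = 2; Bézout bound = 4.

deg(f) = 2, deg(g) = 2, so Bézout bound = 4.
Scan x ∈ F_5. For each x, list the y ∈ F_5 with f(x, y) ≡ 0 and those with g(x, y) ≡ 0 (mod 5); the common zeros in that column are the intersection.
  x = 0: f ≡ 0 at y ∈ {2}; g ≡ 0 at y ∈ {0, 4}; common: ∅.
  x = 1: f ≡ 0 at y ∈ {1}; g ≡ 0 at y ∈ {1, 3}; common: {1}.
  x = 2: f ≡ 0 at y ∈ {0, 1, 2, 3, 4}; g ≡ 0 at y ∈ ∅; common: ∅.
  x = 3: f ≡ 0 at y ∈ {4}; g ≡ 0 at y ∈ ∅; common: ∅.
  x = 4: f ≡ 0 at y ∈ {3}; g ≡ 0 at y ∈ {1, 3}; common: {3}.
Collecting: common zeros = {(1, 1), (4, 3)}, so the count is 2.
Comparison with the Bézout bound: 2 ≤ 4 = deg(f)·deg(g), as expected for curves with no common component (the affine F_5-count falls short of the bound because intersections may lie at infinity, over extension fields, or carry multiplicity).


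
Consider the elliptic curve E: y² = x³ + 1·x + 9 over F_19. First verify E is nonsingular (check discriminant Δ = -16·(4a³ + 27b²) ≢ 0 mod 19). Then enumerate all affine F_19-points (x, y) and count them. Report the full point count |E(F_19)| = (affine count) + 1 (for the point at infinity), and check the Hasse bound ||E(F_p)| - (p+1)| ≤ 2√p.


Affine points = {(0, 3), (0, 16), (1, 7), (1, 12), (2, 0), (3, 1), (3, 18), (4, 1), (4, 18), (5, 5), (5, 14), (7, 6), (7, 13), (8, 4), (8, 15), (9, 5), (9, 14), (12, 1), (12, 18), (15, 6), (15, 13), (16, 6), (16, 13), (18, 8), (18, 11)}; affine count = 25; |E(F_19)| = 26.

Discriminant check: Δ ∝ 4a³ + 27b² = 4·1³ + 27·9² = 4·1 + 27·81 ≡ 6 (mod 19). Nonzero ⇒ E is nonsingular.
For each x ∈ F_19, compute rhs = x³ + 1·x + 9 mod 19, then count y ∈ F_19 with y² ≡ rhs.
  x = 0: rhs = 9, matching y values: 3, 16 (2 points).
  x = 1: rhs = 11, matching y values: 7, 12 (2 points).
  x = 2: rhs = 0, matching y values: 0 (1 points).
  x = 3: rhs = 1, matching y values: 1, 18 (2 points).
  x = 4: rhs = 1, matching y values: 1, 18 (2 points).
  x = 5: rhs = 6, matching y values: 5, 14 (2 points).
  x = 6: rhs = 3, matching y values: none (0 points).
  x = 7: rhs = 17, matching y values: 6, 13 (2 points).
  x = 8: rhs = 16, matching y values: 4, 15 (2 points).
  x = 9: rhs = 6, matching y values: 5, 14 (2 points).
  x = 10: rhs = 12, matching y values: none (0 points).
  x = 11: rhs = 2, matching y values: none (0 points).
  x = 12: rhs = 1, matching y values: 1, 18 (2 points).
  x = 13: rhs = 15, matching y values: none (0 points).
  x = 14: rhs = 12, matching y values: none (0 points).
  x = 15: rhs = 17, matching y values: 6, 13 (2 points).
  x = 16: rhs = 17, matching y values: 6, 13 (2 points).
  x = 17: rhs = 18, matching y values: none (0 points).
  x = 18: rhs = 7, matching y values: 8, 11 (2 points).
Total affine count: 25.
Full point count |E(F_19)| = 25 + 1 = 26.
Hasse bound: |26 − (19+1)| = |6| = 6 ≤ 2√19 ≈ 8.7178 ✓.


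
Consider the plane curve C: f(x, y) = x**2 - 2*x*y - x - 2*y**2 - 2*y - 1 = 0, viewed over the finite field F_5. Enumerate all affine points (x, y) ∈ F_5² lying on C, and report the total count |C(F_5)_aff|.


Affine F_5-points: {(0, 1), (0, 3), (2, 3), (2, 4), (3, 0), (3, 1)}; count = 6.

For each of the 25 pairs (x, y) ∈ F_5², evaluate f(x, y) mod 5. Record the zeros.
  x = 0: [0↦4, 1↦0, 2↦2, 3↦0, 4↦4]  zeros at y ∈ {1, 3}
  x = 1: [0↦4, 1↦3, 2↦3, 3↦4, 4↦1]  zeros at y ∈ ∅
  x = 2: [0↦1, 1↦3, 2↦1, 3↦0, 4↦0]  zeros at y ∈ {3, 4}
  x = 3: [0↦0, 1↦0, 2↦1, 3↦3, 4↦1]  zeros at y ∈ {0, 1}
  x = 4: [0↦1, 1↦4, 2↦3, 3↦3, 4↦4]  zeros at y ∈ ∅
Collecting zeros: affine points = {(0, 1), (0, 3), (2, 3), (2, 4), (3, 0), (3, 1)}.
Total count |C(F_5)_aff| = 6.


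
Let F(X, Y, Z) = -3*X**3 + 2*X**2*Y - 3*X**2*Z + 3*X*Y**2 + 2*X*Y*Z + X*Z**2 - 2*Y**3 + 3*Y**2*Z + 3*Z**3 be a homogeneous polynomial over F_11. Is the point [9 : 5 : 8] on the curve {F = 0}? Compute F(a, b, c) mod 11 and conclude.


F(9,5,8) ≡ 8 (mod 11); P is NOT on the curve.

Evaluate F(9, 5, 8) term-by-term (mod 11).
  -3*X**3 ↦ -3·729·1·1 = -2187
  2*X**2*Y ↦ 2·81·5·1 = 810
  -3*X**2*Z ↦ -3·81·1·8 = -1944
  3*X*Y**2 ↦ 3·9·25·1 = 675
  2*X*Y*Z ↦ 2·9·5·8 = 720
  X*Z**2 ↦ 1·9·1·64 = 576
  -2*Y**3 ↦ -2·1·125·1 = -250
  3*Y**2*Z ↦ 3·1·25·8 = 600
  3*Z**3 ↦ 3·1·1·512 = 1536
Sum: F(9, 5, 8) = (-2187) + (810) + (-1944) + (675) + (720) + (576) + (-250) + (600) + (1536) = 536.
Reducing mod 11: 536 ≡ 8 (mod 11).
Since F(a, b, c) ≡ 8 ≠ 0 (mod 11), P does NOT lie on the curve.


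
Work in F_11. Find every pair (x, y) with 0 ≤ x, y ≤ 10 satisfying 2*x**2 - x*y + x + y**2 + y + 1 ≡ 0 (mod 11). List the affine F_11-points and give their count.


Affine F_11-points: {(2, 0), (2, 1), (3, 0), (3, 2), (4, 6), (4, 8), (5, 7), (5, 8), (9, 1), (9, 7)}; count = 10.

For each of the 121 pairs (x, y) ∈ F_11², evaluate f(x, y) mod 11. Record the zeros.
  x = 0: [0↦1, 1↦3, 2↦7, 3↦2, 4↦10, 5↦9, 6↦10, 7↦2, 8↦7, 9↦3, 10↦1]  zeros at y ∈ ∅
  x = 1: [0↦4, 1↦5, 2↦8, 3↦2, 4↦9, 5↦7, 6↦7, 7↦9, 8↦2, 9↦8, 10↦5]  zeros at y ∈ ∅
  x = 2: [0↦0, 1↦0, 2↦2, 3↦6, 4↦1, 5↦9, 6↦8, 7↦9, 8↦1, 9↦6, 10↦2]  zeros at y ∈ {0, 1}
  x = 3: [0↦0, 1↦10, 2↦0, 3↦3, 4↦8, 5↦4, 6↦2, 7↦2, 8↦4, 9↦8, 10↦3]  zeros at y ∈ {0, 2}
  x = 4: [0↦4, 1↦2, 2↦2, 3↦4, 4↦8, 5↦3, 6↦0, 7↦10, 8↦0, 9↦3, 10↦8]  zeros at y ∈ {6, 8}
  x = 5: [0↦1, 1↦9, 2↦8, 3↦9, 4↦1, 5↦6, 6↦2, 7↦0, 8↦0, 9↦2, 10↦6]  zeros at y ∈ {7, 8}
  x = 6: [0↦2, 1↦9, 2↦7, 3↦7, 4↦9, 5↦2, 6↦8, 7↦5, 8↦4, 9↦5, 10↦8]  zeros at y ∈ ∅
  x = 7: [0↦7, 1↦2, 2↦10, 3↦9, 4↦10, 5↦2, 6↦7, 7↦3, 8↦1, 9↦1, 10↦3]  zeros at y ∈ ∅
  x = 8: [0↦5, 1↦10, 2↦6, 3↦4, 4↦4, 5↦6, 6↦10, 7↦5, 8↦2, 9↦1, 10↦2]  zeros at y ∈ ∅
  x = 9: [0↦7, 1↦0, 2↦6, 3↦3, 4↦2, 5↦3, 6↦6, 7↦0, 8↦7, 9↦5, 10↦5]  zeros at y ∈ {1, 7}
  x = 10: [0↦2, 1↦5, 2↦10, 3↦6, 4↦4, 5↦4, 6↦6, 7↦10, 8↦5, 9↦2, 10↦1]  zeros at y ∈ ∅
Collecting zeros: affine points = {(2, 0), (2, 1), (3, 0), (3, 2), (4, 6), (4, 8), (5, 7), (5, 8), (9, 1), (9, 7)}.
Total count |C(F_11)_aff| = 10.


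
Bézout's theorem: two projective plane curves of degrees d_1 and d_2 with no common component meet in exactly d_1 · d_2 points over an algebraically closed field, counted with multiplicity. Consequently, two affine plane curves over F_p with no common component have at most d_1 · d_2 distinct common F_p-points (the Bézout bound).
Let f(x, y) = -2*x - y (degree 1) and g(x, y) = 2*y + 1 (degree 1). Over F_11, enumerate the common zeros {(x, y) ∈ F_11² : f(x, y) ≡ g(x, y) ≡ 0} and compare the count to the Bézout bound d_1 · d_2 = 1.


Common zeros: {(3, 5)}; count = 1; Bézout bound = 1.

deg(f) = 1, deg(g) = 1, so Bézout bound = 1.
Scan x ∈ F_11. For each x, list the y ∈ F_11 with f(x, y) ≡ 0 and those with g(x, y) ≡ 0 (mod 11); the common zeros in that column are the intersection.
  x = 0: f ≡ 0 at y ∈ {0}; g ≡ 0 at y ∈ {5}; common: ∅.
  x = 1: f ≡ 0 at y ∈ {9}; g ≡ 0 at y ∈ {5}; common: ∅.
  x = 2: f ≡ 0 at y ∈ {7}; g ≡ 0 at y ∈ {5}; common: ∅.
  x = 3: f ≡ 0 at y ∈ {5}; g ≡ 0 at y ∈ {5}; common: {5}.
  x = 4: f ≡ 0 at y ∈ {3}; g ≡ 0 at y ∈ {5}; common: ∅.
  x = 5: f ≡ 0 at y ∈ {1}; g ≡ 0 at y ∈ {5}; common: ∅.
  x = 6: f ≡ 0 at y ∈ {10}; g ≡ 0 at y ∈ {5}; common: ∅.
  x = 7: f ≡ 0 at y ∈ {8}; g ≡ 0 at y ∈ {5}; common: ∅.
  x = 8: f ≡ 0 at y ∈ {6}; g ≡ 0 at y ∈ {5}; common: ∅.
  x = 9: f ≡ 0 at y ∈ {4}; g ≡ 0 at y ∈ {5}; common: ∅.
  x = 10: f ≡ 0 at y ∈ {2}; g ≡ 0 at y ∈ {5}; common: ∅.
Collecting: common zeros = {(3, 5)}, so the count is 1.
Comparison with the Bézout bound: 1 ≤ 1 = deg(f)·deg(g), as expected for curves with no common component (the bound is attained).


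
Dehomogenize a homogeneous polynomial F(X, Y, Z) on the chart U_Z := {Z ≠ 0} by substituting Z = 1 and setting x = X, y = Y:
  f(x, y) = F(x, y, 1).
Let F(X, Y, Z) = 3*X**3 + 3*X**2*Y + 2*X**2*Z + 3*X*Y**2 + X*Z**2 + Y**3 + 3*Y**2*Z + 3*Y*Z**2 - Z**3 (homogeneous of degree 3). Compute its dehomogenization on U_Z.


f(x, y) = 3*x**3 + 3*x**2*y + 2*x**2 + 3*x*y**2 + x + y**3 + 3*y**2 + 3*y - 1

On U_Z we set Z = 1. Each monomial c·X^i·Y^j·Z^k in F becomes c·x^i·y^j·1^k = c·x^i·y^j.
Substituting Z = 1: F(X, Y, 1) = 3*x**3 + 3*x**2*y + 2*x**2 + 3*x*y**2 + x + y**3 + 3*y**2 + 3*y - 1.
Note: deg(f) ≤ deg(F) = 3; strict inequality happens when F is divisible by Z (lost terms).


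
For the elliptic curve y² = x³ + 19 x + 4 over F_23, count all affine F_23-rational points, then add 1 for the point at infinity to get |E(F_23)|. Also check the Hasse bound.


Affine points = {(0, 2), (0, 21), (1, 1), (1, 22), (2, 2), (2, 21), (4, 11), (4, 12), (6, 9), (6, 14), (8, 1), (8, 22), (11, 7), (11, 16), (14, 1), (14, 22), (19, 5), (19, 18), (20, 9), (20, 14), (21, 2), (21, 21)}; affine count = 22; |E(F_23)| = 23.

Discriminant check: Δ ∝ 4a³ + 27b² = 4·19³ + 27·4² = 4·6859 + 27·16 ≡ 15 (mod 23). Nonzero ⇒ E is nonsingular.
For each x ∈ F_23, compute rhs = x³ + 19·x + 4 mod 23, then count y ∈ F_23 with y² ≡ rhs.
  x = 0: rhs = 4, matching y values: 2, 21 (2 points).
  x = 1: rhs = 1, matching y values: 1, 22 (2 points).
  x = 2: rhs = 4, matching y values: 2, 21 (2 points).
  x = 3: rhs = 19, matching y values: none (0 points).
  x = 4: rhs = 6, matching y values: 11, 12 (2 points).
  x = 5: rhs = 17, matching y values: none (0 points).
  x = 6: rhs = 12, matching y values: 9, 14 (2 points).
  x = 7: rhs = 20, matching y values: none (0 points).
  x = 8: rhs = 1, matching y values: 1, 22 (2 points).
  x = 9: rhs = 7, matching y values: none (0 points).
  x = 10: rhs = 21, matching y values: none (0 points).
  x = 11: rhs = 3, matching y values: 7, 16 (2 points).
  x = 12: rhs = 5, matching y values: none (0 points).
  x = 13: rhs = 10, matching y values: none (0 points).
  x = 14: rhs = 1, matching y values: 1, 22 (2 points).
  x = 15: rhs = 7, matching y values: none (0 points).
  x = 16: rhs = 11, matching y values: none (0 points).
  x = 17: rhs = 19, matching y values: none (0 points).
  x = 18: rhs = 14, matching y values: none (0 points).
  x = 19: rhs = 2, matching y values: 5, 18 (2 points).
  x = 20: rhs = 12, matching y values: 9, 14 (2 points).
  x = 21: rhs = 4, matching y values: 2, 21 (2 points).
  x = 22: rhs = 7, matching y values: none (0 points).
Total affine count: 22.
Full point count |E(F_23)| = 22 + 1 = 23.
Hasse bound: |23 − (23+1)| = |-1| = 1 ≤ 2√23 ≈ 9.5917 ✓.


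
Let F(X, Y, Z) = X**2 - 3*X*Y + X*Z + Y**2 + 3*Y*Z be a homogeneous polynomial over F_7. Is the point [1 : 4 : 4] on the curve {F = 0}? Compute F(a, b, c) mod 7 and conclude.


F(1,4,4) ≡ 1 (mod 7); P is NOT on the curve.

Evaluate F(1, 4, 4) term-by-term (mod 7).
  X**2 ↦ 1·1·1·1 = 1
  -3*X*Y ↦ -3·1·4·1 = -12
  X*Z ↦ 1·1·1·4 = 4
  Y**2 ↦ 1·1·16·1 = 16
  3*Y*Z ↦ 3·1·4·4 = 48
Sum: F(1, 4, 4) = (1) + (-12) + (4) + (16) + (48) = 57.
Reducing mod 7: 57 ≡ 1 (mod 7).
Since F(a, b, c) ≡ 1 ≠ 0 (mod 7), P does NOT lie on the curve.
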